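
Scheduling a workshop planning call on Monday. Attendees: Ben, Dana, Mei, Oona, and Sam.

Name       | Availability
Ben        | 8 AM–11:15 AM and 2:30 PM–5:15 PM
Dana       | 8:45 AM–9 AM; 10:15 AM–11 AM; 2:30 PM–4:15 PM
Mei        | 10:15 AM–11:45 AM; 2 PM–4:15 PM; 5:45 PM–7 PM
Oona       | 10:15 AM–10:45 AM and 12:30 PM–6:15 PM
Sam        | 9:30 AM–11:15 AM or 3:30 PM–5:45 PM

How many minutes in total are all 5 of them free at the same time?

75

Ben ∩ Dana: 08:45-09:00, 10:15-11:00, 14:30-16:15.
Ben ∩ Dana ∩ Mei: 10:15-11:00, 14:30-16:15.
Ben ∩ Dana ∩ Mei ∩ Oona: 10:15-10:45, 14:30-16:15.
Ben ∩ Dana ∩ Mei ∩ Oona ∩ Sam: 10:15-10:45, 15:30-16:15.
Those are the intersection windows.
Summing the common windows: 30 + 45 = 75 minutes.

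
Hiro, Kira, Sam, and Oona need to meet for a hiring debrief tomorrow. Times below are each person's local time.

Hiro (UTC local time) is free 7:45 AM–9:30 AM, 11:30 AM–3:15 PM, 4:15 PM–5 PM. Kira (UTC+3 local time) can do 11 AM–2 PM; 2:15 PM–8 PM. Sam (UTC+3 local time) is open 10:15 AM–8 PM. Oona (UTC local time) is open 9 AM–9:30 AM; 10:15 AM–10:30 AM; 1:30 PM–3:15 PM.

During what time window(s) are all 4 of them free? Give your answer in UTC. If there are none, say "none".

Hiro in UTC: 07:45-09:30, 11:30-15:15, 16:15-17:00.
Kira in UTC: 08:00-11:00, 11:15-17:00 (subtract 3h to convert from UTC+3).
Sam in UTC: 07:15-17:00 (subtract 3h to convert from UTC+3).
Oona in UTC: 09:00-09:30, 10:15-10:30, 13:30-15:15.
Hiro ∩ Kira: 08:00-09:30, 11:30-15:15, 16:15-17:00.
Hiro ∩ Kira ∩ Sam: 08:00-09:30, 11:30-15:15, 16:15-17:00.
Hiro ∩ Kira ∩ Sam ∩ Oona: 09:00-09:30, 13:30-15:15.

09:00-09:30, 13:30-15:15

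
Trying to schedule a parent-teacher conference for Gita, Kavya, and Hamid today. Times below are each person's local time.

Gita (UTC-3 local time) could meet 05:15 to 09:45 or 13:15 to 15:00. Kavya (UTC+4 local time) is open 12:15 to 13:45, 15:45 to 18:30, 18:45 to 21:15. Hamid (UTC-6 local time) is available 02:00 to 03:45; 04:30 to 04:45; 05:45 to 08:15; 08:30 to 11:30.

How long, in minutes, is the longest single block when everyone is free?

Gita in UTC: 08:15-12:45, 16:15-18:00 (add 3h to convert from UTC-3).
Kavya in UTC: 08:15-09:45, 11:45-14:30, 14:45-17:15 (subtract 4h to convert from UTC+4).
Hamid in UTC: 08:00-09:45, 10:30-10:45, 11:45-14:15, 14:30-17:30 (add 6h to convert from UTC-6).
Gita ∩ Kavya: 08:15-09:45, 11:45-12:45, 16:15-17:15.
Gita ∩ Kavya ∩ Hamid: 08:15-09:45, 11:45-12:45, 16:15-17:15.
The longest is 08:15-09:45 at 90 minutes.

90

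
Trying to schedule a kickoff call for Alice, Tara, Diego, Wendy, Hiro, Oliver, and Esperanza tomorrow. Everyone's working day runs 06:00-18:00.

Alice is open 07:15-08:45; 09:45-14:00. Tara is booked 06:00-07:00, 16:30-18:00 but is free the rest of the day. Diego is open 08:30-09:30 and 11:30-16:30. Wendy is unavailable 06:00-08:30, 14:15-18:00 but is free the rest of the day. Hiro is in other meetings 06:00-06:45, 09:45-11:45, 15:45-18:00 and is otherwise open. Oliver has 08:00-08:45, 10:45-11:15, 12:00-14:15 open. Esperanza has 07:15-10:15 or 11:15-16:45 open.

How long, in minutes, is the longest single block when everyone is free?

120

Alice free: 07:15-08:45, 09:45-14:00.
Tara free: 07:00-16:30 (invert busy blocks within the working day).
Diego free: 08:30-09:30, 11:30-16:30.
Wendy free: 08:30-14:15 (invert busy blocks within the working day).
Hiro free: 06:45-09:45, 11:45-15:45 (invert busy blocks within the working day).
Oliver free: 08:00-08:45, 10:45-11:15, 12:00-14:15.
Esperanza free: 07:15-10:15, 11:15-16:45.
Alice ∩ Tara: 07:15-08:45, 09:45-14:00.
Alice ∩ Tara ∩ Diego: 08:30-08:45, 11:30-14:00.
Alice ∩ Tara ∩ Diego ∩ Wendy: 08:30-08:45, 11:30-14:00.
Alice ∩ Tara ∩ Diego ∩ Wendy ∩ Hiro: 08:30-08:45, 11:45-14:00.
Alice ∩ Tara ∩ Diego ∩ Wendy ∩ Hiro ∩ Oliver: 08:30-08:45, 12:00-14:00.
Alice ∩ Tara ∩ Diego ∩ Wendy ∩ Hiro ∩ Oliver ∩ Esperanza: 08:30-08:45, 12:00-14:00.
The longest is 12:00-14:00 at 120 minutes.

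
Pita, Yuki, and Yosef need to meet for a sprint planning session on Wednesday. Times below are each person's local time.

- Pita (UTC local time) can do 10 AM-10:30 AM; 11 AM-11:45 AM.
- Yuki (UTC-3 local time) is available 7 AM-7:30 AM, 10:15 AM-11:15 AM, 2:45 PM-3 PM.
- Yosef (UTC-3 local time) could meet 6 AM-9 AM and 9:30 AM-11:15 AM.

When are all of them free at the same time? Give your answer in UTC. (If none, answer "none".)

Pita in UTC: 10:00-10:30, 11:00-11:45.
Yuki in UTC: 10:00-10:30, 13:15-14:15, 17:45-18:00 (add 3h to convert from UTC-3).
Yosef in UTC: 09:00-12:00, 12:30-14:15 (add 3h to convert from UTC-3).
Pita ∩ Yuki: 10:00-10:30.
Pita ∩ Yuki ∩ Yosef: 10:00-10:30.

10:00-10:30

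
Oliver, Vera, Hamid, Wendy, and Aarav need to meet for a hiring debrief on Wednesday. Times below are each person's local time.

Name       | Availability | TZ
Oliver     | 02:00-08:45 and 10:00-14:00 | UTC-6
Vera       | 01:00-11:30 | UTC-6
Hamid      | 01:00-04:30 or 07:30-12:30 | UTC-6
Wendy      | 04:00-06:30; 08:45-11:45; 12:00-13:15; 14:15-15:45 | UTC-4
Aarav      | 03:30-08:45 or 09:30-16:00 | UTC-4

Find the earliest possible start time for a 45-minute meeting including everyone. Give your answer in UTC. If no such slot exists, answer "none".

08:00

Oliver in UTC: 08:00-14:45, 16:00-20:00 (add 6h to convert from UTC-6).
Vera in UTC: 07:00-17:30 (add 6h to convert from UTC-6).
Hamid in UTC: 07:00-10:30, 13:30-18:30 (add 6h to convert from UTC-6).
Wendy in UTC: 08:00-10:30, 12:45-15:45, 16:00-17:15, 18:15-19:45 (add 4h to convert from UTC-4).
Aarav in UTC: 07:30-12:45, 13:30-20:00 (add 4h to convert from UTC-4).
Oliver ∩ Vera: 08:00-14:45, 16:00-17:30.
Oliver ∩ Vera ∩ Hamid: 08:00-10:30, 13:30-14:45, 16:00-17:30.
Oliver ∩ Vera ∩ Hamid ∩ Wendy: 08:00-10:30, 13:30-14:45, 16:00-17:15.
Oliver ∩ Vera ∩ Hamid ∩ Wendy ∩ Aarav: 08:00-10:30, 13:30-14:45, 16:00-17:15.
The first common window of at least 45 minutes is 08:00-10:30, so the earliest start is 08:00.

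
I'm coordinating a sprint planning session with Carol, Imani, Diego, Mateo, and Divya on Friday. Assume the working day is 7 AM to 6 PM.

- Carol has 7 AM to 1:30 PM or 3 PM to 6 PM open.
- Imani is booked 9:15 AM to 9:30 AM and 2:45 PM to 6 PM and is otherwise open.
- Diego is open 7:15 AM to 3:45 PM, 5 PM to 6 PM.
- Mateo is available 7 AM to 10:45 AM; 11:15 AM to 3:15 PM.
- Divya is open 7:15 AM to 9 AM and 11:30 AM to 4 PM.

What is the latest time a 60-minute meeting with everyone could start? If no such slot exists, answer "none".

Carol free: 07:00-13:30, 15:00-18:00.
Imani free: 07:00-09:15, 09:30-14:45 (invert busy blocks within the working day).
Diego free: 07:15-15:45, 17:00-18:00.
Mateo free: 07:00-10:45, 11:15-15:15.
Divya free: 07:15-09:00, 11:30-16:00.
Carol ∩ Imani: 07:00-09:15, 09:30-13:30.
Carol ∩ Imani ∩ Diego: 07:15-09:15, 09:30-13:30.
Carol ∩ Imani ∩ Diego ∩ Mateo: 07:15-09:15, 09:30-10:45, 11:15-13:30.
Carol ∩ Imani ∩ Diego ∩ Mateo ∩ Divya: 07:15-09:00, 11:30-13:30.
So the common availability across everyone is 07:15-09:00, 11:30-13:30.
The last common window of at least 60 minutes is 11:30-13:30; a 60-minute meeting can start as late as 12:30 and still end by 13:30.

12:30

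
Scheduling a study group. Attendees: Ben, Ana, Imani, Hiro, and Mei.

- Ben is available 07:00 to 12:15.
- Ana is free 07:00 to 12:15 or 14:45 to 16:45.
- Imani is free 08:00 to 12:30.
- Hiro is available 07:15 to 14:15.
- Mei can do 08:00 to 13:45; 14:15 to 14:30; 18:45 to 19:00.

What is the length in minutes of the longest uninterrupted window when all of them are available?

255

Ben ∩ Ana: 07:00-12:15.
Ben ∩ Ana ∩ Imani: 08:00-12:15.
Ben ∩ Ana ∩ Imani ∩ Hiro: 08:00-12:15.
Ben ∩ Ana ∩ Imani ∩ Hiro ∩ Mei: 08:00-12:15.
The longest is 08:00-12:15 at 255 minutes.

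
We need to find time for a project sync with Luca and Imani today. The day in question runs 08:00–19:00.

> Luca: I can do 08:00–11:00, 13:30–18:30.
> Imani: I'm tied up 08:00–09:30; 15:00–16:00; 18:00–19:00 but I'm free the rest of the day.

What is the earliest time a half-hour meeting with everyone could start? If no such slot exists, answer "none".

09:30

Luca free: 08:00-11:00, 13:30-18:30.
Imani free: 09:30-15:00, 16:00-18:00 (invert busy blocks within the working day).
Luca ∩ Imani: 09:30-11:00, 13:30-15:00, 16:00-18:00.
So the common availability across everyone is 09:30-11:00, 13:30-15:00, 16:00-18:00.
The first common window of at least 30 minutes is 09:30-11:00, so the earliest start is 09:30.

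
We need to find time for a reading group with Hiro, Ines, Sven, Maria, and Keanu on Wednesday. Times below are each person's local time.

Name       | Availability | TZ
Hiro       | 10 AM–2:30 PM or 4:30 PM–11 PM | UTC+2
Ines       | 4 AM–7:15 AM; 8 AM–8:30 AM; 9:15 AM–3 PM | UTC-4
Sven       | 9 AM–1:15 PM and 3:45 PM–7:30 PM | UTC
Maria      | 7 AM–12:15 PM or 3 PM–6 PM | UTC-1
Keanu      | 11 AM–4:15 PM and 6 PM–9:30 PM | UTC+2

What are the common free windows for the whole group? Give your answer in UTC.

Hiro in UTC: 08:00-12:30, 14:30-21:00 (subtract 2h to convert from UTC+2).
Ines in UTC: 08:00-11:15, 12:00-12:30, 13:15-19:00 (add 4h to convert from UTC-4).
Sven in UTC: 09:00-13:15, 15:45-19:30.
Maria in UTC: 08:00-13:15, 16:00-19:00 (add 1h to convert from UTC-1).
Keanu in UTC: 09:00-14:15, 16:00-19:30 (subtract 2h to convert from UTC+2).
Hiro ∩ Ines: 08:00-11:15, 12:00-12:30, 14:30-19:00.
Hiro ∩ Ines ∩ Sven: 09:00-11:15, 12:00-12:30, 15:45-19:00.
Hiro ∩ Ines ∩ Sven ∩ Maria: 09:00-11:15, 12:00-12:30, 16:00-19:00.
Hiro ∩ Ines ∩ Sven ∩ Maria ∩ Keanu: 09:00-11:15, 12:00-12:30, 16:00-19:00.

09:00-11:15, 12:00-12:30, 16:00-19:00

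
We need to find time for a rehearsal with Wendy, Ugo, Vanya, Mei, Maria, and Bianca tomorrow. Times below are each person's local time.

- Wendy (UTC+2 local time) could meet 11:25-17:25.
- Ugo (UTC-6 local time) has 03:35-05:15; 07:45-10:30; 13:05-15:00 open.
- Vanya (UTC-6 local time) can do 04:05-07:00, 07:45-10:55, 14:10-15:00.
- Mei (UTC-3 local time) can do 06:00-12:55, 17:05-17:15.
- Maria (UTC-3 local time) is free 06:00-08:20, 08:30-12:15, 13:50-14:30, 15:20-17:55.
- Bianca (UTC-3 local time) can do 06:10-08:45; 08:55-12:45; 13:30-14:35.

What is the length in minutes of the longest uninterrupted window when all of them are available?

90

Wendy in UTC: 09:25-15:25 (subtract 2h to convert from UTC+2).
Ugo in UTC: 09:35-11:15, 13:45-16:30, 19:05-21:00 (add 6h to convert from UTC-6).
Vanya in UTC: 10:05-13:00, 13:45-16:55, 20:10-21:00 (add 6h to convert from UTC-6).
Mei in UTC: 09:00-15:55, 20:05-20:15 (add 3h to convert from UTC-3).
Maria in UTC: 09:00-11:20, 11:30-15:15, 16:50-17:30, 18:20-20:55 (add 3h to convert from UTC-3).
Bianca in UTC: 09:10-11:45, 11:55-15:45, 16:30-17:35 (add 3h to convert from UTC-3).
Wendy ∩ Ugo: 09:35-11:15, 13:45-15:25.
Wendy ∩ Ugo ∩ Vanya: 10:05-11:15, 13:45-15:25.
Wendy ∩ Ugo ∩ Vanya ∩ Mei: 10:05-11:15, 13:45-15:25.
Wendy ∩ Ugo ∩ Vanya ∩ Mei ∩ Maria: 10:05-11:15, 13:45-15:15.
Wendy ∩ Ugo ∩ Vanya ∩ Mei ∩ Maria ∩ Bianca: 10:05-11:15, 13:45-15:15.
Those are the intersection windows.
The longest is 13:45-15:15 at 90 minutes.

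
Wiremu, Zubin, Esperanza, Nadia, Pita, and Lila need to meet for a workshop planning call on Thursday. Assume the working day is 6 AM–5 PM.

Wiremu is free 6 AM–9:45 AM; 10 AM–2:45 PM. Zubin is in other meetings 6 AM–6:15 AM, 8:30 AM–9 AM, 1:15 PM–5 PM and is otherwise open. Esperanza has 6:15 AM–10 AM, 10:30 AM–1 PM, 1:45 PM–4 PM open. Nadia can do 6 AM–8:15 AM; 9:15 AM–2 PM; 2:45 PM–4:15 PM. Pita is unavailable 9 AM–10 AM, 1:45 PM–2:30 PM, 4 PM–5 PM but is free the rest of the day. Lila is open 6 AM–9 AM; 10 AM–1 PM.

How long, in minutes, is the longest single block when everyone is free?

Wiremu free: 06:00-09:45, 10:00-14:45.
Zubin free: 06:15-08:30, 09:00-13:15 (invert busy blocks within the working day).
Esperanza free: 06:15-10:00, 10:30-13:00, 13:45-16:00.
Nadia free: 06:00-08:15, 09:15-14:00, 14:45-16:15.
Pita free: 06:00-09:00, 10:00-13:45, 14:30-16:00 (invert busy blocks within the working day).
Lila free: 06:00-09:00, 10:00-13:00.
Wiremu ∩ Zubin: 06:15-08:30, 09:00-09:45, 10:00-13:15.
Wiremu ∩ Zubin ∩ Esperanza: 06:15-08:30, 09:00-09:45, 10:30-13:00.
Wiremu ∩ Zubin ∩ Esperanza ∩ Nadia: 06:15-08:15, 09:15-09:45, 10:30-13:00.
Wiremu ∩ Zubin ∩ Esperanza ∩ Nadia ∩ Pita: 06:15-08:15, 10:30-13:00.
Wiremu ∩ Zubin ∩ Esperanza ∩ Nadia ∩ Pita ∩ Lila: 06:15-08:15, 10:30-13:00.
The longest is 10:30-13:00 at 150 minutes.

150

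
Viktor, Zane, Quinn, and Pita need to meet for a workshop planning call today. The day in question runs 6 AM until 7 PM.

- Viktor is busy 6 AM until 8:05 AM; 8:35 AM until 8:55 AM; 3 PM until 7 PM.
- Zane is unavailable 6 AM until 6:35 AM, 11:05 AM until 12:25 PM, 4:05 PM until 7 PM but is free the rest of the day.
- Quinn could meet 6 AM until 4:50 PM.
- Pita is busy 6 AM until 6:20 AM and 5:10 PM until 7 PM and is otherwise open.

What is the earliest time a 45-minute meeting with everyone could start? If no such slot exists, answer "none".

Viktor free: 08:05-08:35, 08:55-15:00 (invert busy blocks within the working day).
Zane free: 06:35-11:05, 12:25-16:05 (invert busy blocks within the working day).
Quinn free: 06:00-16:50.
Pita free: 06:20-17:10 (invert busy blocks within the working day).
Viktor ∩ Zane: 08:05-08:35, 08:55-11:05, 12:25-15:00.
Viktor ∩ Zane ∩ Quinn: 08:05-08:35, 08:55-11:05, 12:25-15:00.
Viktor ∩ Zane ∩ Quinn ∩ Pita: 08:05-08:35, 08:55-11:05, 12:25-15:00.
The first common window of at least 45 minutes is 08:55-11:05, so the earliest start is 08:55.

08:55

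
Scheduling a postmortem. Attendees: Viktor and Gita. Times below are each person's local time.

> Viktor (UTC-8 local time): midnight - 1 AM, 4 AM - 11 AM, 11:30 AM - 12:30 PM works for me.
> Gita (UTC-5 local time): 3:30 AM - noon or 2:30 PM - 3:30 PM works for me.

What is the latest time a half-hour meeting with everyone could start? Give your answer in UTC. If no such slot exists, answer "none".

20:00

Viktor in UTC: 08:00-09:00, 12:00-19:00, 19:30-20:30 (add 8h to convert from UTC-8).
Gita in UTC: 08:30-17:00, 19:30-20:30 (add 5h to convert from UTC-5).
Viktor ∩ Gita: 08:30-09:00, 12:00-17:00, 19:30-20:30.
The last common window of at least 30 minutes is 19:30-20:30; a 30-minute meeting can start as late as 20:00 and still end by 20:30.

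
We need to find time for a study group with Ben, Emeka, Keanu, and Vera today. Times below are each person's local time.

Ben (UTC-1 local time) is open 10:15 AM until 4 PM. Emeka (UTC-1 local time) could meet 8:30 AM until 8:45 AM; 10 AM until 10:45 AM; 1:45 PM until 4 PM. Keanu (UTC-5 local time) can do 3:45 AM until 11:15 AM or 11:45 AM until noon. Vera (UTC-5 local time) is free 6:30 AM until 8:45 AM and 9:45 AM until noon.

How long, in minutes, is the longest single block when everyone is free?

Ben in UTC: 11:15-17:00 (add 1h to convert from UTC-1).
Emeka in UTC: 09:30-09:45, 11:00-11:45, 14:45-17:00 (add 1h to convert from UTC-1).
Keanu in UTC: 08:45-16:15, 16:45-17:00 (add 5h to convert from UTC-5).
Vera in UTC: 11:30-13:45, 14:45-17:00 (add 5h to convert from UTC-5).
Ben ∩ Emeka: 11:15-11:45, 14:45-17:00.
Ben ∩ Emeka ∩ Keanu: 11:15-11:45, 14:45-16:15, 16:45-17:00.
Ben ∩ Emeka ∩ Keanu ∩ Vera: 11:30-11:45, 14:45-16:15, 16:45-17:00.
The longest is 14:45-16:15 at 90 minutes.

90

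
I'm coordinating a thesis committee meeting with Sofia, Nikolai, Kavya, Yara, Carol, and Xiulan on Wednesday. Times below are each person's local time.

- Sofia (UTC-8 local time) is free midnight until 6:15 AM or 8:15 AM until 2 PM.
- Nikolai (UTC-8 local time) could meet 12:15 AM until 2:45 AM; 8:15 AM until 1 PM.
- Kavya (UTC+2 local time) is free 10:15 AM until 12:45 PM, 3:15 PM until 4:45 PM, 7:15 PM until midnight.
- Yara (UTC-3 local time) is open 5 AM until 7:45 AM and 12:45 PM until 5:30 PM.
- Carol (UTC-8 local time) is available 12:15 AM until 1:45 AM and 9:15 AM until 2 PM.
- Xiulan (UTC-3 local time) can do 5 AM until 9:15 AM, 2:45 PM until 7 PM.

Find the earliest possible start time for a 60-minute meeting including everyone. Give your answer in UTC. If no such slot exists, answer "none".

08:15

Sofia in UTC: 08:00-14:15, 16:15-22:00 (add 8h to convert from UTC-8).
Nikolai in UTC: 08:15-10:45, 16:15-21:00 (add 8h to convert from UTC-8).
Kavya in UTC: 08:15-10:45, 13:15-14:45, 17:15-22:00 (subtract 2h to convert from UTC+2).
Yara in UTC: 08:00-10:45, 15:45-20:30 (add 3h to convert from UTC-3).
Carol in UTC: 08:15-09:45, 17:15-22:00 (add 8h to convert from UTC-8).
Xiulan in UTC: 08:00-12:15, 17:45-22:00 (add 3h to convert from UTC-3).
Sofia ∩ Nikolai: 08:15-10:45, 16:15-21:00.
Sofia ∩ Nikolai ∩ Kavya: 08:15-10:45, 17:15-21:00.
Sofia ∩ Nikolai ∩ Kavya ∩ Yara: 08:15-10:45, 17:15-20:30.
Sofia ∩ Nikolai ∩ Kavya ∩ Yara ∩ Carol: 08:15-09:45, 17:15-20:30.
Sofia ∩ Nikolai ∩ Kavya ∩ Yara ∩ Carol ∩ Xiulan: 08:15-09:45, 17:45-20:30.
The first common window of at least 60 minutes is 08:15-09:45, so the earliest start is 08:15.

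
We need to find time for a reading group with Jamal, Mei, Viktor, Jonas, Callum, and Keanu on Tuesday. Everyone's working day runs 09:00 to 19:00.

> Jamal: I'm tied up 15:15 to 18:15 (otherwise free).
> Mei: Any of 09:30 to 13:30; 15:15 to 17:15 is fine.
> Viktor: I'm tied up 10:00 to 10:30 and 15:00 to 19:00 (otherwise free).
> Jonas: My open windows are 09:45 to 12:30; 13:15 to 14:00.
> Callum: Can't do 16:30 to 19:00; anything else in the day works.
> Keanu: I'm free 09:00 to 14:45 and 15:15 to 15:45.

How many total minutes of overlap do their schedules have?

Jamal free: 09:00-15:15, 18:15-19:00 (invert busy blocks within the working day).
Mei free: 09:30-13:30, 15:15-17:15.
Viktor free: 09:00-10:00, 10:30-15:00 (invert busy blocks within the working day).
Jonas free: 09:45-12:30, 13:15-14:00.
Callum free: 09:00-16:30 (invert busy blocks within the working day).
Keanu free: 09:00-14:45, 15:15-15:45.
Jamal ∩ Mei: 09:30-13:30.
Jamal ∩ Mei ∩ Viktor: 09:30-10:00, 10:30-13:30.
Jamal ∩ Mei ∩ Viktor ∩ Jonas: 09:45-10:00, 10:30-12:30, 13:15-13:30.
Jamal ∩ Mei ∩ Viktor ∩ Jonas ∩ Callum: 09:45-10:00, 10:30-12:30, 13:15-13:30.
Jamal ∩ Mei ∩ Viktor ∩ Jonas ∩ Callum ∩ Keanu: 09:45-10:00, 10:30-12:30, 13:15-13:30.
Summing the common windows: 15 + 120 + 15 = 150 minutes.

150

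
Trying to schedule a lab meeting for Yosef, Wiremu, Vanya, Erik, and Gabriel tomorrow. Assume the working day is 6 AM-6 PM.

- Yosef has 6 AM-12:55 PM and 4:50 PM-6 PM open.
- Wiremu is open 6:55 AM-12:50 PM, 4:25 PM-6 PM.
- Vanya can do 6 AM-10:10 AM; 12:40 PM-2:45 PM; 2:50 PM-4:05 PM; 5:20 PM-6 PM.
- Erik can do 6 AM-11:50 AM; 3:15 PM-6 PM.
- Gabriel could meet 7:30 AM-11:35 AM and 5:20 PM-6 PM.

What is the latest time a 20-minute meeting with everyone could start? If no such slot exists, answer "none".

17:40

Yosef ∩ Wiremu: 06:55-12:50, 16:50-18:00.
Yosef ∩ Wiremu ∩ Vanya: 06:55-10:10, 12:40-12:50, 17:20-18:00.
Yosef ∩ Wiremu ∩ Vanya ∩ Erik: 06:55-10:10, 17:20-18:00.
Yosef ∩ Wiremu ∩ Vanya ∩ Erik ∩ Gabriel: 07:30-10:10, 17:20-18:00.
The last common window of at least 20 minutes is 17:20-18:00; a 20-minute meeting can start as late as 17:40 and still end by 18:00.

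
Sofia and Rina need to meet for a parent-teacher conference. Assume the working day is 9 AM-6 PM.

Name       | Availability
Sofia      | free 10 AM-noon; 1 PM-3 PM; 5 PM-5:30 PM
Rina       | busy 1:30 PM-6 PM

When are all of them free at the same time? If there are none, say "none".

Sofia free: 10:00-12:00, 13:00-15:00, 17:00-17:30.
Rina free: 09:00-13:30 (invert busy blocks within the working day).
Sofia ∩ Rina: 10:00-12:00, 13:00-13:30.
So the common availability across everyone is 10:00-12:00, 13:00-13:30.

10:00-12:00, 13:00-13:30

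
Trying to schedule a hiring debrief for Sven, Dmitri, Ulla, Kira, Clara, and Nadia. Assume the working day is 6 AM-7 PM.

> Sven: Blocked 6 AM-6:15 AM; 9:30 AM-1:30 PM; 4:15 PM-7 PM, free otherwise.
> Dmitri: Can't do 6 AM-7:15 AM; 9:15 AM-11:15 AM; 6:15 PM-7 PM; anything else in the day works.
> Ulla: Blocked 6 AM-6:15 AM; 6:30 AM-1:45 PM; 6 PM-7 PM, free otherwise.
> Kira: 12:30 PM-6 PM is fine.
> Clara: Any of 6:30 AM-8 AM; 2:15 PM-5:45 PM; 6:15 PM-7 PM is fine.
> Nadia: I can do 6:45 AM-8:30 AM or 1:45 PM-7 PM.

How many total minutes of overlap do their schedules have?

Sven free: 06:15-09:30, 13:30-16:15 (invert busy blocks within the working day).
Dmitri free: 07:15-09:15, 11:15-18:15 (invert busy blocks within the working day).
Ulla free: 06:15-06:30, 13:45-18:00 (invert busy blocks within the working day).
Kira free: 12:30-18:00.
Clara free: 06:30-08:00, 14:15-17:45, 18:15-19:00.
Nadia free: 06:45-08:30, 13:45-19:00.
Sven ∩ Dmitri: 07:15-09:15, 13:30-16:15.
Sven ∩ Dmitri ∩ Ulla: 13:45-16:15.
Sven ∩ Dmitri ∩ Ulla ∩ Kira: 13:45-16:15.
Sven ∩ Dmitri ∩ Ulla ∩ Kira ∩ Clara: 14:15-16:15.
Sven ∩ Dmitri ∩ Ulla ∩ Kira ∩ Clara ∩ Nadia: 14:15-16:15.
That's a single block of 120 minutes.

120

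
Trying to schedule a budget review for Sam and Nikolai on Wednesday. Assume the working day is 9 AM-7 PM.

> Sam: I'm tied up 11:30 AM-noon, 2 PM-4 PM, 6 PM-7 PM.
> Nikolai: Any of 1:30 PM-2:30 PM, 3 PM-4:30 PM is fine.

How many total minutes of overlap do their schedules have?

60

Sam free: 09:00-11:30, 12:00-14:00, 16:00-18:00 (invert busy blocks within the working day).
Nikolai free: 13:30-14:30, 15:00-16:30.
Sam ∩ Nikolai: 13:30-14:00, 16:00-16:30.
Those are the intersection windows.
Summing the common windows: 30 + 30 = 60 minutes.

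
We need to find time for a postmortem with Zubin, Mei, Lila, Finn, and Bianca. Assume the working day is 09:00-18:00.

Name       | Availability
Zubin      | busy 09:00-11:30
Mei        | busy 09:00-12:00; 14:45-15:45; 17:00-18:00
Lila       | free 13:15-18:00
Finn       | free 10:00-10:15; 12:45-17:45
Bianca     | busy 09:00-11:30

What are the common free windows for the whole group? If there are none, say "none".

Zubin free: 11:30-18:00 (invert busy blocks within the working day).
Mei free: 12:00-14:45, 15:45-17:00 (invert busy blocks within the working day).
Lila free: 13:15-18:00.
Finn free: 10:00-10:15, 12:45-17:45.
Bianca free: 11:30-18:00 (invert busy blocks within the working day).
Zubin ∩ Mei: 12:00-14:45, 15:45-17:00.
Zubin ∩ Mei ∩ Lila: 13:15-14:45, 15:45-17:00.
Zubin ∩ Mei ∩ Lila ∩ Finn: 13:15-14:45, 15:45-17:00.
Zubin ∩ Mei ∩ Lila ∩ Finn ∩ Bianca: 13:15-14:45, 15:45-17:00.

13:15-14:45, 15:45-17:00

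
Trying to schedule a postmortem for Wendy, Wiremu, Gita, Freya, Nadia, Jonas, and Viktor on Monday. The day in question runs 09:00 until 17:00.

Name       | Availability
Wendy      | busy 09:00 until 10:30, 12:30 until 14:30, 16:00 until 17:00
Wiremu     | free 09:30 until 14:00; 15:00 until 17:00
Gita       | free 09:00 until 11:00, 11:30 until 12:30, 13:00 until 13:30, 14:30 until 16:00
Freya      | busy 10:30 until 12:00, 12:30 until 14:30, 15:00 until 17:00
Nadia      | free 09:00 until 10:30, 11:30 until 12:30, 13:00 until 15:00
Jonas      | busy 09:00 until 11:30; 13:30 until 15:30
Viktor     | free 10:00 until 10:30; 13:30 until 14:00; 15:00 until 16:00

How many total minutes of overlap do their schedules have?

0

Wendy free: 10:30-12:30, 14:30-16:00 (invert busy blocks within the working day).
Wiremu free: 09:30-14:00, 15:00-17:00.
Gita free: 09:00-11:00, 11:30-12:30, 13:00-13:30, 14:30-16:00.
Freya free: 09:00-10:30, 12:00-12:30, 14:30-15:00 (invert busy blocks within the working day).
Nadia free: 09:00-10:30, 11:30-12:30, 13:00-15:00.
Jonas free: 11:30-13:30, 15:30-17:00 (invert busy blocks within the working day).
Viktor free: 10:00-10:30, 13:30-14:00, 15:00-16:00.
Wendy ∩ Wiremu: 10:30-12:30, 15:00-16:00.
Wendy ∩ Wiremu ∩ Gita: 10:30-11:00, 11:30-12:30, 15:00-16:00.
Wendy ∩ Wiremu ∩ Gita ∩ Freya: 12:00-12:30.
Wendy ∩ Wiremu ∩ Gita ∩ Freya ∩ Nadia: 12:00-12:30.
Wendy ∩ Wiremu ∩ Gita ∩ Freya ∩ Nadia ∩ Jonas: 12:00-12:30.
Wendy ∩ Wiremu ∩ Gita ∩ Freya ∩ Nadia ∩ Jonas ∩ Viktor: ∅.
There is no time when everyone is free.
There is no common window, so the total is 0 minutes.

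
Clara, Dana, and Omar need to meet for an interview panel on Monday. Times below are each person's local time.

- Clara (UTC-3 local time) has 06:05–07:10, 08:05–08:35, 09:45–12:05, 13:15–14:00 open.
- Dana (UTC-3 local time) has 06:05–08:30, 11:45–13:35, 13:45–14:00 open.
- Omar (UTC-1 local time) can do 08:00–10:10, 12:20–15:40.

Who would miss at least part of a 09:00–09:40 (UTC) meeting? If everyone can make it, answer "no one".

Clara, Dana

Clara in UTC: 09:05-10:10, 11:05-11:35, 12:45-15:05, 16:15-17:00 (add 3h to convert from UTC-3).
Dana in UTC: 09:05-11:30, 14:45-16:35, 16:45-17:00 (add 3h to convert from UTC-3).
Omar in UTC: 09:00-11:10, 13:20-16:40 (add 1h to convert from UTC-1).
Clara: not fully free for 09:00-09:40. Dana: not fully free for 09:00-09:40. Omar: free for 09:00-09:40.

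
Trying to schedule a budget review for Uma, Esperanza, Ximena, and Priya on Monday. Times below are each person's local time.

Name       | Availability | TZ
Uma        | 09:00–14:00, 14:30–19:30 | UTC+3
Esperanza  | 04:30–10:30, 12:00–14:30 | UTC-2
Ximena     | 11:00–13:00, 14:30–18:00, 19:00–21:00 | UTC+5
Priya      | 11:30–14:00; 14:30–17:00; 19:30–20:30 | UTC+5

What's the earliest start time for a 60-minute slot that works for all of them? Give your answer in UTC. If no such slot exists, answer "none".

06:30

Uma in UTC: 06:00-11:00, 11:30-16:30 (subtract 3h to convert from UTC+3).
Esperanza in UTC: 06:30-12:30, 14:00-16:30 (add 2h to convert from UTC-2).
Ximena in UTC: 06:00-08:00, 09:30-13:00, 14:00-16:00 (subtract 5h to convert from UTC+5).
Priya in UTC: 06:30-09:00, 09:30-12:00, 14:30-15:30 (subtract 5h to convert from UTC+5).
Uma ∩ Esperanza: 06:30-11:00, 11:30-12:30, 14:00-16:30.
Uma ∩ Esperanza ∩ Ximena: 06:30-08:00, 09:30-11:00, 11:30-12:30, 14:00-16:00.
Uma ∩ Esperanza ∩ Ximena ∩ Priya: 06:30-08:00, 09:30-11:00, 11:30-12:00, 14:30-15:30.
The first common window of at least 60 minutes is 06:30-08:00, so the earliest start is 06:30.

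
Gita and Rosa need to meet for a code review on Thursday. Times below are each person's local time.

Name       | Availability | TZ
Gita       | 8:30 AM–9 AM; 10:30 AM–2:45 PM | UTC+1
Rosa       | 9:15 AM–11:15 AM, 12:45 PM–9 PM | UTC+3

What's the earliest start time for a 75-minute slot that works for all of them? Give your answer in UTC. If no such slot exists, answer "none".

09:45

Gita in UTC: 07:30-08:00, 09:30-13:45 (subtract 1h to convert from UTC+1).
Rosa in UTC: 06:15-08:15, 09:45-18:00 (subtract 3h to convert from UTC+3).
Gita ∩ Rosa: 07:30-08:00, 09:45-13:45.
So the common availability across everyone is 07:30-08:00, 09:45-13:45.
The first common window of at least 75 minutes is 09:45-13:45, so the earliest start is 09:45.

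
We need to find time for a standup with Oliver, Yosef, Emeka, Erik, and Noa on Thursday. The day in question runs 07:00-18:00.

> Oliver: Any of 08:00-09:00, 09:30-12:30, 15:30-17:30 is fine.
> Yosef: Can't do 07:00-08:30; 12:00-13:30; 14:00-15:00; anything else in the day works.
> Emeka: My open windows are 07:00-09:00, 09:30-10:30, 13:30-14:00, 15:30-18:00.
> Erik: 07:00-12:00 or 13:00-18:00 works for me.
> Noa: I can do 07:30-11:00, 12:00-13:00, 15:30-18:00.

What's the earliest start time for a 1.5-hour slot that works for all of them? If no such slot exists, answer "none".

15:30

Oliver free: 08:00-09:00, 09:30-12:30, 15:30-17:30.
Yosef free: 08:30-12:00, 13:30-14:00, 15:00-18:00 (invert busy blocks within the working day).
Emeka free: 07:00-09:00, 09:30-10:30, 13:30-14:00, 15:30-18:00.
Erik free: 07:00-12:00, 13:00-18:00.
Noa free: 07:30-11:00, 12:00-13:00, 15:30-18:00.
Oliver ∩ Yosef: 08:30-09:00, 09:30-12:00, 15:30-17:30.
Oliver ∩ Yosef ∩ Emeka: 08:30-09:00, 09:30-10:30, 15:30-17:30.
Oliver ∩ Yosef ∩ Emeka ∩ Erik: 08:30-09:00, 09:30-10:30, 15:30-17:30.
Oliver ∩ Yosef ∩ Emeka ∩ Erik ∩ Noa: 08:30-09:00, 09:30-10:30, 15:30-17:30.
The first common window of at least 90 minutes is 15:30-17:30, so the earliest start is 15:30.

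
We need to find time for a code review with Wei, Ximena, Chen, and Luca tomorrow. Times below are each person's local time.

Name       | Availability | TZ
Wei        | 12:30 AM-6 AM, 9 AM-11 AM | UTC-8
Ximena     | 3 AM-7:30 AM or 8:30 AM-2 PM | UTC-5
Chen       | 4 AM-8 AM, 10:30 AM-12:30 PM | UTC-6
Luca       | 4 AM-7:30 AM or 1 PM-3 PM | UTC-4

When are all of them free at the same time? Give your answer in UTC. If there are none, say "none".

10:00-11:30, 17:00-18:30

Wei in UTC: 08:30-14:00, 17:00-19:00 (add 8h to convert from UTC-8).
Ximena in UTC: 08:00-12:30, 13:30-19:00 (add 5h to convert from UTC-5).
Chen in UTC: 10:00-14:00, 16:30-18:30 (add 6h to convert from UTC-6).
Luca in UTC: 08:00-11:30, 17:00-19:00 (add 4h to convert from UTC-4).
Wei ∩ Ximena: 08:30-12:30, 13:30-14:00, 17:00-19:00.
Wei ∩ Ximena ∩ Chen: 10:00-12:30, 13:30-14:00, 17:00-18:30.
Wei ∩ Ximena ∩ Chen ∩ Luca: 10:00-11:30, 17:00-18:30.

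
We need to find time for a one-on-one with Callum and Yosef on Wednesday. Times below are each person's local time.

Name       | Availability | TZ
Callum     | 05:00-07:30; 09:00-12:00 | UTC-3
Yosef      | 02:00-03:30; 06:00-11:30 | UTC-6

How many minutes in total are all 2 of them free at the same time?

270

Callum in UTC: 08:00-10:30, 12:00-15:00 (add 3h to convert from UTC-3).
Yosef in UTC: 08:00-09:30, 12:00-17:30 (add 6h to convert from UTC-6).
Callum ∩ Yosef: 08:00-09:30, 12:00-15:00.
Summing the common windows: 90 + 180 = 270 minutes.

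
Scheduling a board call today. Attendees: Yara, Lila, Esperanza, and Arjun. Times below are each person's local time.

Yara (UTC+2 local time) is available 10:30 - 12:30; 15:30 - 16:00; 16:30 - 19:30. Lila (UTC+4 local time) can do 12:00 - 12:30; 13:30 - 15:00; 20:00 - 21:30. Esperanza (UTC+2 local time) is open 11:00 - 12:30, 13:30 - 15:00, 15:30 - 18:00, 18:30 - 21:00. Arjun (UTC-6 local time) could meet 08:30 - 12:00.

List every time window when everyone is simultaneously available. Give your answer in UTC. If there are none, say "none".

16:30-17:30

Yara in UTC: 08:30-10:30, 13:30-14:00, 14:30-17:30 (subtract 2h to convert from UTC+2).
Lila in UTC: 08:00-08:30, 09:30-11:00, 16:00-17:30 (subtract 4h to convert from UTC+4).
Esperanza in UTC: 09:00-10:30, 11:30-13:00, 13:30-16:00, 16:30-19:00 (subtract 2h to convert from UTC+2).
Arjun in UTC: 14:30-18:00 (add 6h to convert from UTC-6).
Yara ∩ Lila: 09:30-10:30, 16:00-17:30.
Yara ∩ Lila ∩ Esperanza: 09:30-10:30, 16:30-17:30.
Yara ∩ Lila ∩ Esperanza ∩ Arjun: 16:30-17:30.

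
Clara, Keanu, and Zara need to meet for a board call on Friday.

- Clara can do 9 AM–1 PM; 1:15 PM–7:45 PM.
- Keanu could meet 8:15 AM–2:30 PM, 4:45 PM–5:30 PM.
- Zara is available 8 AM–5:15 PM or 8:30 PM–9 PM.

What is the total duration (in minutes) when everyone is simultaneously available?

345

Clara ∩ Keanu: 09:00-13:00, 13:15-14:30, 16:45-17:30.
Clara ∩ Keanu ∩ Zara: 09:00-13:00, 13:15-14:30, 16:45-17:15.
So the common availability across everyone is 09:00-13:00, 13:15-14:30, 16:45-17:15.
Summing the common windows: 240 + 75 + 30 = 345 minutes.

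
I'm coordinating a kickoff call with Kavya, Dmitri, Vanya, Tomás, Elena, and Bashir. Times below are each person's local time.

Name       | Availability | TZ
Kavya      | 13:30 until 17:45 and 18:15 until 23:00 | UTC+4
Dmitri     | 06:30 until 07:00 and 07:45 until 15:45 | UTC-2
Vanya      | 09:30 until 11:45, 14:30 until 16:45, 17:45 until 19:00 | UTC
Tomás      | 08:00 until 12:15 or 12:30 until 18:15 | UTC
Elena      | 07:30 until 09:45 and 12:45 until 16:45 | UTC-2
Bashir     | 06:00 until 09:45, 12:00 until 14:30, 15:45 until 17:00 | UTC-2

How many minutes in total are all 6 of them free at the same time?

225

Kavya in UTC: 09:30-13:45, 14:15-19:00 (subtract 4h to convert from UTC+4).
Dmitri in UTC: 08:30-09:00, 09:45-17:45 (add 2h to convert from UTC-2).
Vanya in UTC: 09:30-11:45, 14:30-16:45, 17:45-19:00.
Tomás in UTC: 08:00-12:15, 12:30-18:15.
Elena in UTC: 09:30-11:45, 14:45-18:45 (add 2h to convert from UTC-2).
Bashir in UTC: 08:00-11:45, 14:00-16:30, 17:45-19:00 (add 2h to convert from UTC-2).
Kavya ∩ Dmitri: 09:45-13:45, 14:15-17:45.
Kavya ∩ Dmitri ∩ Vanya: 09:45-11:45, 14:30-16:45.
Kavya ∩ Dmitri ∩ Vanya ∩ Tomás: 09:45-11:45, 14:30-16:45.
Kavya ∩ Dmitri ∩ Vanya ∩ Tomás ∩ Elena: 09:45-11:45, 14:45-16:45.
Kavya ∩ Dmitri ∩ Vanya ∩ Tomás ∩ Elena ∩ Bashir: 09:45-11:45, 14:45-16:30.
So the common availability across everyone is 09:45-11:45, 14:45-16:30.
Summing the common windows: 120 + 105 = 225 minutes.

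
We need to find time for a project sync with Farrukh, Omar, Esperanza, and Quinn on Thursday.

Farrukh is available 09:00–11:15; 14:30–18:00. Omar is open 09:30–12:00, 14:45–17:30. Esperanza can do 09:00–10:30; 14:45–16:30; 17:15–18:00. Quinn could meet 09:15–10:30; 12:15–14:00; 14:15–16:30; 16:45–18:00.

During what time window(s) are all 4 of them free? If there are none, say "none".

Farrukh ∩ Omar: 09:30-11:15, 14:45-17:30.
Farrukh ∩ Omar ∩ Esperanza: 09:30-10:30, 14:45-16:30, 17:15-17:30.
Farrukh ∩ Omar ∩ Esperanza ∩ Quinn: 09:30-10:30, 14:45-16:30, 17:15-17:30.

09:30-10:30, 14:45-16:30, 17:15-17:30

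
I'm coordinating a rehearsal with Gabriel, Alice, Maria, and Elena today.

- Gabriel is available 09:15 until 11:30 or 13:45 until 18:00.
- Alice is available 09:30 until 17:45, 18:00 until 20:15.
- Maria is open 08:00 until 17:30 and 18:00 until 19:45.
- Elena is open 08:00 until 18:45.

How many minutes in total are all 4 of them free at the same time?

Gabriel ∩ Alice: 09:30-11:30, 13:45-17:45.
Gabriel ∩ Alice ∩ Maria: 09:30-11:30, 13:45-17:30.
Gabriel ∩ Alice ∩ Maria ∩ Elena: 09:30-11:30, 13:45-17:30.
Those are the intersection windows.
Summing the common windows: 120 + 225 = 345 minutes.

345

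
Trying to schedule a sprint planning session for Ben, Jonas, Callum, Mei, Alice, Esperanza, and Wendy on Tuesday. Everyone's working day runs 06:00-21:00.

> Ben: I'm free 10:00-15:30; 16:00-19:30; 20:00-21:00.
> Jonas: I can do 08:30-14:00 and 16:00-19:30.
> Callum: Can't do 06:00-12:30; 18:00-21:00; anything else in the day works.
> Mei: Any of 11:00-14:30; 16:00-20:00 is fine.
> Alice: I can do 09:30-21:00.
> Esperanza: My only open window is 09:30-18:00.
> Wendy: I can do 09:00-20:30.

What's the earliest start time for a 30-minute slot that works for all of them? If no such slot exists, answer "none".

12:30

Ben free: 10:00-15:30, 16:00-19:30, 20:00-21:00.
Jonas free: 08:30-14:00, 16:00-19:30.
Callum free: 12:30-18:00 (invert busy blocks within the working day).
Mei free: 11:00-14:30, 16:00-20:00.
Alice free: 09:30-21:00.
Esperanza free: 09:30-18:00.
Wendy free: 09:00-20:30.
Ben ∩ Jonas: 10:00-14:00, 16:00-19:30.
Ben ∩ Jonas ∩ Callum: 12:30-14:00, 16:00-18:00.
Ben ∩ Jonas ∩ Callum ∩ Mei: 12:30-14:00, 16:00-18:00.
Ben ∩ Jonas ∩ Callum ∩ Mei ∩ Alice: 12:30-14:00, 16:00-18:00.
Ben ∩ Jonas ∩ Callum ∩ Mei ∩ Alice ∩ Esperanza: 12:30-14:00, 16:00-18:00.
Ben ∩ Jonas ∩ Callum ∩ Mei ∩ Alice ∩ Esperanza ∩ Wendy: 12:30-14:00, 16:00-18:00.
The first common window of at least 30 minutes is 12:30-14:00, so the earliest start is 12:30.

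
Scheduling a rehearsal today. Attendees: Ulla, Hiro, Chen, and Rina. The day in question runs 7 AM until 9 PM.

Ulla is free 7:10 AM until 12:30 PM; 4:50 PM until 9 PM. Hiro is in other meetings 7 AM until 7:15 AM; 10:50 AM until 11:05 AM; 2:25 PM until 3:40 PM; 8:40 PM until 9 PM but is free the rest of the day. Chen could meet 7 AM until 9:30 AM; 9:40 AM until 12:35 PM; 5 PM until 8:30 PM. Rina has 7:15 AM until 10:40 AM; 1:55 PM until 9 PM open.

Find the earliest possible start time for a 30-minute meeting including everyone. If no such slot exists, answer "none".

Ulla free: 07:10-12:30, 16:50-21:00.
Hiro free: 07:15-10:50, 11:05-14:25, 15:40-20:40 (invert busy blocks within the working day).
Chen free: 07:00-09:30, 09:40-12:35, 17:00-20:30.
Rina free: 07:15-10:40, 13:55-21:00.
Ulla ∩ Hiro: 07:15-10:50, 11:05-12:30, 16:50-20:40.
Ulla ∩ Hiro ∩ Chen: 07:15-09:30, 09:40-10:50, 11:05-12:30, 17:00-20:30.
Ulla ∩ Hiro ∩ Chen ∩ Rina: 07:15-09:30, 09:40-10:40, 17:00-20:30.
The first common window of at least 30 minutes is 07:15-09:30, so the earliest start is 07:15.

07:15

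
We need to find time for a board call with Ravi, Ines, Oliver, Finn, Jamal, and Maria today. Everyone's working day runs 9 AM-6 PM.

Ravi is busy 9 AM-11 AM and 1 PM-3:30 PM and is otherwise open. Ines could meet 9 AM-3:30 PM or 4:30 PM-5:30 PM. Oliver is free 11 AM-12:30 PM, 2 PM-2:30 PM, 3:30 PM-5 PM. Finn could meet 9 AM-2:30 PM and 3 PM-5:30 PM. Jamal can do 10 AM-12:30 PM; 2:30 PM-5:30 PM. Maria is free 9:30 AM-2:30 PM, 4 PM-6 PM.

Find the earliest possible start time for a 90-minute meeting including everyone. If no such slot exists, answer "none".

11:00

Ravi free: 11:00-13:00, 15:30-18:00 (invert busy blocks within the working day).
Ines free: 09:00-15:30, 16:30-17:30.
Oliver free: 11:00-12:30, 14:00-14:30, 15:30-17:00.
Finn free: 09:00-14:30, 15:00-17:30.
Jamal free: 10:00-12:30, 14:30-17:30.
Maria free: 09:30-14:30, 16:00-18:00.
Ravi ∩ Ines: 11:00-13:00, 16:30-17:30.
Ravi ∩ Ines ∩ Oliver: 11:00-12:30, 16:30-17:00.
Ravi ∩ Ines ∩ Oliver ∩ Finn: 11:00-12:30, 16:30-17:00.
Ravi ∩ Ines ∩ Oliver ∩ Finn ∩ Jamal: 11:00-12:30, 16:30-17:00.
Ravi ∩ Ines ∩ Oliver ∩ Finn ∩ Jamal ∩ Maria: 11:00-12:30, 16:30-17:00.
The first common window of at least 90 minutes is 11:00-12:30, so the earliest start is 11:00.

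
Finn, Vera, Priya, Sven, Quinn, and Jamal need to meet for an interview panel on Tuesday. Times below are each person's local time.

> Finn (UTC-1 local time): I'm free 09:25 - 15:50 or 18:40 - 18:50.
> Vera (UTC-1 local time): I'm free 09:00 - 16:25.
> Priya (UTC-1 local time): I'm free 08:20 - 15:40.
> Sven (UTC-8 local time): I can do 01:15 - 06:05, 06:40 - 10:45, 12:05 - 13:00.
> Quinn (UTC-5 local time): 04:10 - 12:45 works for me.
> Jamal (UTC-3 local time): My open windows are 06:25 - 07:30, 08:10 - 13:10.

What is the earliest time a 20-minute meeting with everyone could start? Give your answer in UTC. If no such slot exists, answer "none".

11:10

Finn in UTC: 10:25-16:50, 19:40-19:50 (add 1h to convert from UTC-1).
Vera in UTC: 10:00-17:25 (add 1h to convert from UTC-1).
Priya in UTC: 09:20-16:40 (add 1h to convert from UTC-1).
Sven in UTC: 09:15-14:05, 14:40-18:45, 20:05-21:00 (add 8h to convert from UTC-8).
Quinn in UTC: 09:10-17:45 (add 5h to convert from UTC-5).
Jamal in UTC: 09:25-10:30, 11:10-16:10 (add 3h to convert from UTC-3).
Finn ∩ Vera: 10:25-16:50.
Finn ∩ Vera ∩ Priya: 10:25-16:40.
Finn ∩ Vera ∩ Priya ∩ Sven: 10:25-14:05, 14:40-16:40.
Finn ∩ Vera ∩ Priya ∩ Sven ∩ Quinn: 10:25-14:05, 14:40-16:40.
Finn ∩ Vera ∩ Priya ∩ Sven ∩ Quinn ∩ Jamal: 10:25-10:30, 11:10-14:05, 14:40-16:10.
The first common window of at least 20 minutes is 11:10-14:05, so the earliest start is 11:10.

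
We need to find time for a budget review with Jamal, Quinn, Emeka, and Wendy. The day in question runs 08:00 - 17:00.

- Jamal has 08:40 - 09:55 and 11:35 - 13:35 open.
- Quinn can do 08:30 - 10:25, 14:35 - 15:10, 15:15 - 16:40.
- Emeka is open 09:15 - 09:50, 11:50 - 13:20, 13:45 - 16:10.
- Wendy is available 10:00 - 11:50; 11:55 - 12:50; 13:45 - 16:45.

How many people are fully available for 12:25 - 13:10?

2

Jamal and Emeka can make the full 12:25-13:10 slot — that's 2.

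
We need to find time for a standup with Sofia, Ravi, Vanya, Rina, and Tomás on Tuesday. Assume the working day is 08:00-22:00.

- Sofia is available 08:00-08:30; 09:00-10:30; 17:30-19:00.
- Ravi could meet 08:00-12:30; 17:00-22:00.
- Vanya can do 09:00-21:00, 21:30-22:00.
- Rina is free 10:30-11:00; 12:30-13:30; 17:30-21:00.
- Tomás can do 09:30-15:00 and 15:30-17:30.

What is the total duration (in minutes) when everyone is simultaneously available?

Sofia ∩ Ravi: 08:00-08:30, 09:00-10:30, 17:30-19:00.
Sofia ∩ Ravi ∩ Vanya: 09:00-10:30, 17:30-19:00.
Sofia ∩ Ravi ∩ Vanya ∩ Rina: 17:30-19:00.
Sofia ∩ Ravi ∩ Vanya ∩ Rina ∩ Tomás: ∅.
There is no time when everyone is free.
There is no common window, so the total is 0 minutes.

0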